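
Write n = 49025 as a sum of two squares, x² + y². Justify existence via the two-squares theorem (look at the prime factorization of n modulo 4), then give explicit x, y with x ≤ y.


Step 1: Factor n = 49025 = 5^2 · 37 · 53.
Step 2: Check the mod-4 condition on each prime factor: 5 ≡ 1 (mod 4), exponent 2; 37 ≡ 1 (mod 4), exponent 1; 53 ≡ 1 (mod 4), exponent 1.
All primes ≡ 3 (mod 4) appear to even exponent (or don't appear), so by the two-squares theorem n IS expressible as a sum of two squares.
Step 3: Build a representation. Group n = k² · m with k = 5 and m = 37 · 53 = 1961 (a product of primes ≡ 1 (mod 4)); a representation of m scales to one of n via (k·x)² + (k·y)² = k²(x² + y²). Each prime p ≡ 1 (mod 4) is itself a sum of two squares; find a² by testing p − a² for a perfect square:
  37: 37 − 1² = 36 = 6² ⇒ 37 = 1² + 6².
  53: 53 − 1² = 52, 53 − 2² = 49 = 7² ⇒ 53 = 2² + 7².
  Combine using the Brahmagupta–Fibonacci identity (a² + b²)(c² + d²) = (ac − bd)² + (ad + bc)² = (ac + bd)² + (ad − bc)²:
  37 · 53 = 1961: from (1² + 6²)(2² + 7²), take (1·2 − 6·7, 1·7 + 6·2) = (2 − 42, 7 + 12) = (-40, 19); dropping signs (only squares matter) gives (40, 19); check 40² + 19² = 1600 + 361 = 1961 ✓.
  Scale by k = 5: (5·40, 5·19) = (200, 95).
Step 4: Order so x ≤ y and verify: 95² + 200² = 9025 + 40000 = 49025 = n. ✓

n = 49025 = 95² + 200² (one valid representation with x ≤ y).


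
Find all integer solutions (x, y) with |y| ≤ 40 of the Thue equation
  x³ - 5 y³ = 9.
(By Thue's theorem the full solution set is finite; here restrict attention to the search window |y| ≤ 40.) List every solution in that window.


The equation is x³ - 5y³ = 9. For fixed y, x³ = 5·y³ + 9, so a solution requires the RHS to be a perfect cube.
Strategy: iterate y from -40 to 40, compute RHS = 5·y³ + 9, and check whether it is a (positive or negative) perfect cube.
Check small values of y:
  y = 0: RHS = 9 is not a perfect cube.
  y = 1: RHS = 14 is not a perfect cube.
  y = -1: RHS = 4 is not a perfect cube.
  y = 2: RHS = 49 is not a perfect cube.
  y = -2: RHS = -31 is not a perfect cube.
  y = 3: RHS = 144 is not a perfect cube.
  y = -3: RHS = -126 is not a perfect cube.
Continuing the search up to |y| = 40 finds no solutions either.
No (x, y) in the scanned range satisfies the equation.

No integer solutions with |y| ≤ 40.


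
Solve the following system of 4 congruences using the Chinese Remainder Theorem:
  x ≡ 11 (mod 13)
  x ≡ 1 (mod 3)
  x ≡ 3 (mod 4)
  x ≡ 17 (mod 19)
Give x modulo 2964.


Product of moduli M = 13 · 3 · 4 · 19 = 2964.
Merge one congruence at a time:
  Start: x ≡ 11 (mod 13).
  Combine with x ≡ 1 (mod 3); new modulus lcm = 39.
    Write x = 11 + 13·t and substitute into x ≡ 1 (mod 3): 13·t ≡ 1 − 11 = -10 (mod 3).
    Reduce coefficients mod 3: 1·t ≡ 2 (mod 3).
    So t ≡ 2 (mod 3).
    Then x = 11 + 13·2 = 37, valid modulo lcm(13, 3) = 39: x ≡ 37 (mod 39).
  Combine with x ≡ 3 (mod 4); new modulus lcm = 156.
    Write x = 37 + 39·t and substitute into x ≡ 3 (mod 4): 39·t ≡ 3 − 37 = -34 (mod 4).
    Reduce coefficients mod 4: 3·t ≡ 2 (mod 4).
    The inverse of 3 mod 4 is 3 (since 3·3 = 9 = 2·4 + 1), so t ≡ 3·2 = 6 ≡ 2 (mod 4).
    Then x = 37 + 39·2 = 115, valid modulo lcm(39, 4) = 156: x ≡ 115 (mod 156).
  Combine with x ≡ 17 (mod 19); new modulus lcm = 2964.
    Write x = 115 + 156·t and substitute into x ≡ 17 (mod 19): 156·t ≡ 17 − 115 = -98 (mod 19).
    Reduce coefficients mod 19: 4·t ≡ 16 (mod 19).
    The inverse of 4 mod 19 is 5 (since 4·5 = 20 = 1·19 + 1), so t ≡ 5·16 = 80 ≡ 4 (mod 19).
    Then x = 115 + 156·4 = 739, valid modulo lcm(156, 19) = 2964: x ≡ 739 (mod 2964).
Verify against each original: 739 mod 13 = 11, 739 mod 3 = 1, 739 mod 4 = 3, 739 mod 19 = 17.

x ≡ 739 (mod 2964).


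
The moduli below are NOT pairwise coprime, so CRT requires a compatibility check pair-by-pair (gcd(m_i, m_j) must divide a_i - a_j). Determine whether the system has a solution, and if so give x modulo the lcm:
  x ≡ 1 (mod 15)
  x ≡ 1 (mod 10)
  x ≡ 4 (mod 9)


Moduli 15, 10, 9 are not pairwise coprime, so CRT works modulo lcm(m_i) when all pairwise compatibility conditions hold.
Pairwise compatibility: gcd(m_i, m_j) must divide a_i - a_j for every pair.
Merge one congruence at a time:
  Start: x ≡ 1 (mod 15).
  Combine with x ≡ 1 (mod 10): gcd(15, 10) = 5; 1 - 1 = 0, which IS divisible by 5, so compatible.
    Write x = 1 + 15·t and substitute into x ≡ 1 (mod 10): 15·t ≡ 1 − 1 = 0 (mod 10).
    Divide the congruence (and modulus) by g = 5: 3·t ≡ 0 (mod 2).
    Reduce coefficients mod 2: 1·t ≡ 0 (mod 2).
    So t ≡ 0 (mod 2).
    Then x = 1 + 15·0 = 1, valid modulo lcm(15, 10) = 30: x ≡ 1 (mod 30).
  Combine with x ≡ 4 (mod 9): gcd(30, 9) = 3; 4 - 1 = 3, which IS divisible by 3, so compatible.
    Write x = 1 + 30·t and substitute into x ≡ 4 (mod 9): 30·t ≡ 4 − 1 = 3 (mod 9).
    Divide the congruence (and modulus) by g = 3: 10·t ≡ 1 (mod 3).
    Reduce coefficients mod 3: 1·t ≡ 1 (mod 3).
    So t ≡ 1 (mod 3).
    Then x = 1 + 30·1 = 31, valid modulo lcm(30, 9) = 90: x ≡ 31 (mod 90).
Verify: 31 mod 15 = 1, 31 mod 10 = 1, 31 mod 9 = 4.

x ≡ 31 (mod 90).


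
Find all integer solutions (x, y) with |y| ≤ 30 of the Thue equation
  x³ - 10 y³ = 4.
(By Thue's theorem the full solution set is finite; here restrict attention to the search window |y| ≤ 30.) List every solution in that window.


The equation is x³ - 10y³ = 4. For fixed y, x³ = 10·y³ + 4, so a solution requires the RHS to be a perfect cube.
Strategy: iterate y from -30 to 30, compute RHS = 10·y³ + 4, and check whether it is a (positive or negative) perfect cube.
Check small values of y:
  y = 0: RHS = 4 is not a perfect cube.
  y = 1: RHS = 14 is not a perfect cube.
  y = -1: RHS = -6 is not a perfect cube.
  y = 2: RHS = 84 is not a perfect cube.
  y = -2: RHS = -76 is not a perfect cube.
  y = 3: RHS = 274 is not a perfect cube.
  y = -3: RHS = -266 is not a perfect cube.
Continuing the search up to |y| = 30 finds no solutions either.
No (x, y) in the scanned range satisfies the equation.

No integer solutions with |y| ≤ 30.


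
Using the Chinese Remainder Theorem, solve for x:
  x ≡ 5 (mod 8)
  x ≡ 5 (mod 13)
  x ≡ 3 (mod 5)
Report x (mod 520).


Moduli 8, 13, 5 are pairwise coprime; by CRT there is a unique solution modulo M = 8 · 13 · 5 = 520.
Solve pairwise, accumulating the modulus:
  Start with x ≡ 5 (mod 8).
  Combine with x ≡ 5 (mod 13): since gcd(8, 13) = 1, we get a unique residue mod 104.
    Write x = 5 + 8·t and substitute into x ≡ 5 (mod 13): 8·t ≡ 5 − 5 = 0 (mod 13).
    The inverse of 8 mod 13 is 5 (since 8·5 = 40 = 3·13 + 1), so t ≡ 5·0 = 0 ≡ 0 (mod 13).
    Then x = 5 + 8·0 = 5, valid modulo lcm(8, 13) = 104: x ≡ 5 (mod 104).
  Combine with x ≡ 3 (mod 5): since gcd(104, 5) = 1, we get a unique residue mod 520.
    Write x = 5 + 104·t and substitute into x ≡ 3 (mod 5): 104·t ≡ 3 − 5 = -2 (mod 5).
    Reduce coefficients mod 5: 4·t ≡ 3 (mod 5).
    The inverse of 4 mod 5 is 4 (since 4·4 = 16 = 3·5 + 1), so t ≡ 4·3 = 12 ≡ 2 (mod 5).
    Then x = 5 + 104·2 = 213, valid modulo lcm(104, 5) = 520: x ≡ 213 (mod 520).
Verify: 213 mod 8 = 5 ✓, 213 mod 13 = 5 ✓, 213 mod 5 = 3 ✓.

x ≡ 213 (mod 520).


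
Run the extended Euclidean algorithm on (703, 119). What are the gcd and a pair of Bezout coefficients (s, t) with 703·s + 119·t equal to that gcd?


Euclidean algorithm on (703, 119) — divide until remainder is 0:
  703 = 5 · 119 + 108
  119 = 1 · 108 + 11
  108 = 9 · 11 + 9
  11 = 1 · 9 + 2
  9 = 4 · 2 + 1
  2 = 2 · 1 + 0
gcd(703, 119) = 1.
Track Bezout coefficients alongside the remainders: start with r₀ = 703 = a·1 + b·0 (s = 1, t = 0) and r₁ = 119 = a·0 + b·1 (s = 0, t = 1); each new remainder r_{k+1} = r_{k-1} − q_k·r_k inherits s_{k+1} = s_{k-1} − q_k·s_k, t_{k+1} = t_{k-1} − q_k·t_k, so r_k = a·s_k + b·t_k at every step:
  q = 5: r = 108, s = 1 − 5·0 = 1, t = 0 − 5·1 = -5  (check: 703·1 + 119·(-5) = 108)
  q = 1: r = 11, s = 0 − 1·1 = -1, t = 1 − 1·(-5) = 6  (check: 703·(-1) + 119·6 = 11)
  q = 9: r = 9, s = 1 − 9·(-1) = 10, t = -5 − 9·6 = -59  (check: 703·10 + 119·(-59) = 9)
  q = 1: r = 2, s = -1 − 1·10 = -11, t = 6 − 1·(-59) = 65  (check: 703·(-11) + 119·65 = 2)
  q = 4: r = 1, s = 10 − 4·(-11) = 54, t = -59 − 4·65 = -319  (check: 703·54 + 119·(-319) = 1)
The row with r = 1 (the gcd) gives the Bezout coefficients s = 54, t = -319.
Result: 703 · (54) + 119 · (-319) = 1.

gcd(703, 119) = 1; s = 54, t = -319 (check: 703·54 + 119·(-319) = 1).


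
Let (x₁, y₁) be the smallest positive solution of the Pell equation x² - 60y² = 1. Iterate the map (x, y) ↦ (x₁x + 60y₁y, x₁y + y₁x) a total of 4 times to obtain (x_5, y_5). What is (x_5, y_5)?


Step 1: Find the fundamental solution (x₁, y₁) of x² - 60y² = 1.
  Expand √60 as a continued fraction. a₀ = ⌊√60⌋ = 7; iterate m_{k+1} = d_k·a_k − m_k, d_{k+1} = (60 − m_{k+1}²)/d_k, a_{k+1} = ⌊(a₀ + m_{k+1})/d_{k+1}⌋ (starting m₀ = 0, d₀ = 1), with convergents p_k = a_k·p_{k-1} + p_{k-2}, q_k = a_k·q_{k-1} + q_{k-2} (p₋₁ = 1, q₋₁ = 0):
  k = 0: a₀ = 7; p₀/q₀ = 7/1; p₀² − 60·q₀² = 49 − 60 = -11.
  k = 1: m = 7, d = 11, a = ⌊(7 + 7)/11⌋ = 1; p/q = (1·7 + 1)/(1·1 + 0) = 8/1; p² − 60·q² = 64 − 60 = 4.
  k = 2: m = 4, d = 4, a = ⌊(7 + 4)/4⌋ = 2; p/q = (2·8 + 7)/(2·1 + 1) = 23/3; p² − 60·q² = 529 − 540 = -11.
  k = 3: m = 4, d = 11, a = ⌊(7 + 4)/11⌋ = 1; p/q = (1·23 + 8)/(1·3 + 1) = 31/4; p² − 60·q² = 961 − 960 = 1.
  The first convergent with p² − 60·q² = 1 gives the fundamental solution (x₁, y₁) = (31, 4).
Step 2: Apply the recurrence (x_{n+1}, y_{n+1}) = (x₁x_n + 60y₁y_n, x₁y_n + y₁x_n) repeatedly.
  From (x_1, y_1) = (31, 4): x_2 = 31·31 + 60·4·4 = 1921; y_2 = 31·4 + 4·31 = 248.
  From (x_2, y_2) = (1921, 248): x_3 = 31·1921 + 60·4·248 = 119071; y_3 = 31·248 + 4·1921 = 15372.
  From (x_3, y_3) = (119071, 15372): x_4 = 31·119071 + 60·4·15372 = 7380481; y_4 = 31·15372 + 4·119071 = 952816.
  From (x_4, y_4) = (7380481, 952816): x_5 = 31·7380481 + 60·4·952816 = 457470751; y_5 = 31·952816 + 4·7380481 = 59059220.
Step 3: Verify x_5² - 60·y_5² = 209279488020504001 - 209279488020504000 = 1 (should be 1). ✓

(x_1, y_1) = (31, 4); (x_5, y_5) = (457470751, 59059220).


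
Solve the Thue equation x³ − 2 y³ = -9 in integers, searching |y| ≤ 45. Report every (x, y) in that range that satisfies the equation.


The equation is x³ - 2y³ = -9. For fixed y, x³ = 2·y³ − 9, so a solution requires the RHS to be a perfect cube.
Strategy: iterate y from -45 to 45, compute RHS = 2·y³ − 9, and check whether it is a (positive or negative) perfect cube.
Check small values of y:
  y = 0: RHS = -9 is not a perfect cube.
  y = 1: RHS = -7 is not a perfect cube.
  y = -1: RHS = -11 is not a perfect cube.
  y = 2: RHS = 7 is not a perfect cube.
  y = -2: RHS = -25 is not a perfect cube.
  y = 3: RHS = 45 is not a perfect cube.
  y = -3: RHS = -63 is not a perfect cube.
Continuing the search up to |y| = 45 finds no solutions either.
No (x, y) in the scanned range satisfies the equation.

No integer solutions with |y| ≤ 45.


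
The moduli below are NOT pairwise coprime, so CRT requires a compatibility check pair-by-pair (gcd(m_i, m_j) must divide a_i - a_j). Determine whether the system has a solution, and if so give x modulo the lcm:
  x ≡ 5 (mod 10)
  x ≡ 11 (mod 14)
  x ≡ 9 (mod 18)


Moduli 10, 14, 18 are not pairwise coprime, so CRT works modulo lcm(m_i) when all pairwise compatibility conditions hold.
Pairwise compatibility: gcd(m_i, m_j) must divide a_i - a_j for every pair.
Merge one congruence at a time:
  Start: x ≡ 5 (mod 10).
  Combine with x ≡ 11 (mod 14): gcd(10, 14) = 2; 11 - 5 = 6, which IS divisible by 2, so compatible.
    Write x = 5 + 10·t and substitute into x ≡ 11 (mod 14): 10·t ≡ 11 − 5 = 6 (mod 14).
    Divide the congruence (and modulus) by g = 2: 5·t ≡ 3 (mod 7).
    The inverse of 5 mod 7 is 3 (since 5·3 = 15 = 2·7 + 1), so t ≡ 3·3 = 9 ≡ 2 (mod 7).
    Then x = 5 + 10·2 = 25, valid modulo lcm(10, 14) = 70: x ≡ 25 (mod 70).
  Combine with x ≡ 9 (mod 18): gcd(70, 18) = 2; 9 - 25 = -16, which IS divisible by 2, so compatible.
    Write x = 25 + 70·t and substitute into x ≡ 9 (mod 18): 70·t ≡ 9 − 25 = -16 (mod 18).
    Divide the congruence (and modulus) by g = 2: 35·t ≡ -8 (mod 9).
    Reduce coefficients mod 9: 8·t ≡ 1 (mod 9).
    The inverse of 8 mod 9 is 8 (since 8·8 = 64 = 7·9 + 1), so t ≡ 8·1 = 8 ≡ 8 (mod 9).
    Then x = 25 + 70·8 = 585, valid modulo lcm(70, 18) = 630: x ≡ 585 (mod 630).
Verify: 585 mod 10 = 5, 585 mod 14 = 11, 585 mod 18 = 9.

x ≡ 585 (mod 630).


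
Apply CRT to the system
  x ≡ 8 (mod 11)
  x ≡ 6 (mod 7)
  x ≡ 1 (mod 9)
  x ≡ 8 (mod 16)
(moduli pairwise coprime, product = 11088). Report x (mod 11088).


Product of moduli M = 11 · 7 · 9 · 16 = 11088.
Merge one congruence at a time:
  Start: x ≡ 8 (mod 11).
  Combine with x ≡ 6 (mod 7); new modulus lcm = 77.
    Write x = 8 + 11·t and substitute into x ≡ 6 (mod 7): 11·t ≡ 6 − 8 = -2 (mod 7).
    Reduce coefficients mod 7: 4·t ≡ 5 (mod 7).
    The inverse of 4 mod 7 is 2 (since 4·2 = 8 = 1·7 + 1), so t ≡ 2·5 = 10 ≡ 3 (mod 7).
    Then x = 8 + 11·3 = 41, valid modulo lcm(11, 7) = 77: x ≡ 41 (mod 77).
  Combine with x ≡ 1 (mod 9); new modulus lcm = 693.
    Write x = 41 + 77·t and substitute into x ≡ 1 (mod 9): 77·t ≡ 1 − 41 = -40 (mod 9).
    Reduce coefficients mod 9: 5·t ≡ 5 (mod 9).
    The inverse of 5 mod 9 is 2 (since 5·2 = 10 = 1·9 + 1), so t ≡ 2·5 = 10 ≡ 1 (mod 9).
    Then x = 41 + 77·1 = 118, valid modulo lcm(77, 9) = 693: x ≡ 118 (mod 693).
  Combine with x ≡ 8 (mod 16); new modulus lcm = 11088.
    Write x = 118 + 693·t and substitute into x ≡ 8 (mod 16): 693·t ≡ 8 − 118 = -110 (mod 16).
    Reduce coefficients mod 16: 5·t ≡ 2 (mod 16).
    The inverse of 5 mod 16 is 13 (since 5·13 = 65 = 4·16 + 1), so t ≡ 13·2 = 26 ≡ 10 (mod 16).
    Then x = 118 + 693·10 = 7048, valid modulo lcm(693, 16) = 11088: x ≡ 7048 (mod 11088).
Verify against each original: 7048 mod 11 = 8, 7048 mod 7 = 6, 7048 mod 9 = 1, 7048 mod 16 = 8.

x ≡ 7048 (mod 11088).


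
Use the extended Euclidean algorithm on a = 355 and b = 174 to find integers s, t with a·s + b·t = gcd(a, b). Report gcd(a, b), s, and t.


Euclidean algorithm on (355, 174) — divide until remainder is 0:
  355 = 2 · 174 + 7
  174 = 24 · 7 + 6
  7 = 1 · 6 + 1
  6 = 6 · 1 + 0
gcd(355, 174) = 1.
Track Bezout coefficients alongside the remainders: start with r₀ = 355 = a·1 + b·0 (s = 1, t = 0) and r₁ = 174 = a·0 + b·1 (s = 0, t = 1); each new remainder r_{k+1} = r_{k-1} − q_k·r_k inherits s_{k+1} = s_{k-1} − q_k·s_k, t_{k+1} = t_{k-1} − q_k·t_k, so r_k = a·s_k + b·t_k at every step:
  q = 2: r = 7, s = 1 − 2·0 = 1, t = 0 − 2·1 = -2  (check: 355·1 + 174·(-2) = 7)
  q = 24: r = 6, s = 0 − 24·1 = -24, t = 1 − 24·(-2) = 49  (check: 355·(-24) + 174·49 = 6)
  q = 1: r = 1, s = 1 − 1·(-24) = 25, t = -2 − 1·49 = -51  (check: 355·25 + 174·(-51) = 1)
The row with r = 1 (the gcd) gives the Bezout coefficients s = 25, t = -51.
Result: 355 · (25) + 174 · (-51) = 1.

gcd(355, 174) = 1; s = 25, t = -51 (check: 355·25 + 174·(-51) = 1).


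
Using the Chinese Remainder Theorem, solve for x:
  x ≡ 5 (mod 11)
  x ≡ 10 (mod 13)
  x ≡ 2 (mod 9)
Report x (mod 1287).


Moduli 11, 13, 9 are pairwise coprime; by CRT there is a unique solution modulo M = 11 · 13 · 9 = 1287.
Solve pairwise, accumulating the modulus:
  Start with x ≡ 5 (mod 11).
  Combine with x ≡ 10 (mod 13): since gcd(11, 13) = 1, we get a unique residue mod 143.
    Write x = 5 + 11·t and substitute into x ≡ 10 (mod 13): 11·t ≡ 10 − 5 = 5 (mod 13).
    The inverse of 11 mod 13 is 6 (since 11·6 = 66 = 5·13 + 1), so t ≡ 6·5 = 30 ≡ 4 (mod 13).
    Then x = 5 + 11·4 = 49, valid modulo lcm(11, 13) = 143: x ≡ 49 (mod 143).
  Combine with x ≡ 2 (mod 9): since gcd(143, 9) = 1, we get a unique residue mod 1287.
    Write x = 49 + 143·t and substitute into x ≡ 2 (mod 9): 143·t ≡ 2 − 49 = -47 (mod 9).
    Reduce coefficients mod 9: 8·t ≡ 7 (mod 9).
    The inverse of 8 mod 9 is 8 (since 8·8 = 64 = 7·9 + 1), so t ≡ 8·7 = 56 ≡ 2 (mod 9).
    Then x = 49 + 143·2 = 335, valid modulo lcm(143, 9) = 1287: x ≡ 335 (mod 1287).
Verify: 335 mod 11 = 5 ✓, 335 mod 13 = 10 ✓, 335 mod 9 = 2 ✓.

x ≡ 335 (mod 1287).


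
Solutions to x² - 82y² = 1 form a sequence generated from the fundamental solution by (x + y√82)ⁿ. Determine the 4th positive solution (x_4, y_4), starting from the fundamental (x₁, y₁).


Step 1: Find the fundamental solution (x₁, y₁) of x² - 82y² = 1.
  Expand √82 as a continued fraction. a₀ = ⌊√82⌋ = 9; iterate m_{k+1} = d_k·a_k − m_k, d_{k+1} = (82 − m_{k+1}²)/d_k, a_{k+1} = ⌊(a₀ + m_{k+1})/d_{k+1}⌋ (starting m₀ = 0, d₀ = 1), with convergents p_k = a_k·p_{k-1} + p_{k-2}, q_k = a_k·q_{k-1} + q_{k-2} (p₋₁ = 1, q₋₁ = 0):
  k = 0: a₀ = 9; p₀/q₀ = 9/1; p₀² − 82·q₀² = 81 − 82 = -1.
  k = 1: m = 9, d = 1, a = ⌊(9 + 9)/1⌋ = 18; p/q = (18·9 + 1)/(18·1 + 0) = 163/18; p² − 82·q² = 26569 − 26568 = 1.
  The first convergent with p² − 82·q² = 1 gives the fundamental solution (x₁, y₁) = (163, 18).
Step 2: Apply the recurrence (x_{n+1}, y_{n+1}) = (x₁x_n + 82y₁y_n, x₁y_n + y₁x_n) repeatedly.
  From (x_1, y_1) = (163, 18): x_2 = 163·163 + 82·18·18 = 53137; y_2 = 163·18 + 18·163 = 5868.
  From (x_2, y_2) = (53137, 5868): x_3 = 163·53137 + 82·18·5868 = 17322499; y_3 = 163·5868 + 18·53137 = 1912950.
  From (x_3, y_3) = (17322499, 1912950): x_4 = 163·17322499 + 82·18·1912950 = 5647081537; y_4 = 163·1912950 + 18·17322499 = 623615832.
Step 3: Verify x_4² - 82·y_4² = 31889529885526282369 - 31889529885526282368 = 1 (should be 1). ✓

(x_1, y_1) = (163, 18); (x_4, y_4) = (5647081537, 623615832).


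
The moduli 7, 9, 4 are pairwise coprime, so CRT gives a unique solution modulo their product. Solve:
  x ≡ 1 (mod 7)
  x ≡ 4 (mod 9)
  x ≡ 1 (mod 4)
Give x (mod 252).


Moduli 7, 9, 4 are pairwise coprime; by CRT there is a unique solution modulo M = 7 · 9 · 4 = 252.
Solve pairwise, accumulating the modulus:
  Start with x ≡ 1 (mod 7).
  Combine with x ≡ 4 (mod 9): since gcd(7, 9) = 1, we get a unique residue mod 63.
    Write x = 1 + 7·t and substitute into x ≡ 4 (mod 9): 7·t ≡ 4 − 1 = 3 (mod 9).
    The inverse of 7 mod 9 is 4 (since 7·4 = 28 = 3·9 + 1), so t ≡ 4·3 = 12 ≡ 3 (mod 9).
    Then x = 1 + 7·3 = 22, valid modulo lcm(7, 9) = 63: x ≡ 22 (mod 63).
  Combine with x ≡ 1 (mod 4): since gcd(63, 4) = 1, we get a unique residue mod 252.
    Write x = 22 + 63·t and substitute into x ≡ 1 (mod 4): 63·t ≡ 1 − 22 = -21 (mod 4).
    Reduce coefficients mod 4: 3·t ≡ 3 (mod 4).
    The inverse of 3 mod 4 is 3 (since 3·3 = 9 = 2·4 + 1), so t ≡ 3·3 = 9 ≡ 1 (mod 4).
    Then x = 22 + 63·1 = 85, valid modulo lcm(63, 4) = 252: x ≡ 85 (mod 252).
Verify: 85 mod 7 = 1 ✓, 85 mod 9 = 4 ✓, 85 mod 4 = 1 ✓.

x ≡ 85 (mod 252).


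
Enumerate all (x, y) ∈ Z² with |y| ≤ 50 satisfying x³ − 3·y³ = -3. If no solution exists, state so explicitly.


The equation is x³ - 3y³ = -3. For fixed y, x³ = 3·y³ − 3, so a solution requires the RHS to be a perfect cube.
Strategy: iterate y from -50 to 50, compute RHS = 3·y³ − 3, and check whether it is a (positive or negative) perfect cube.
Check small values of y:
  y = 0: RHS = -3 is not a perfect cube.
  y = 1: RHS = 0 = (0)³ ⇒ x = 0 works.
  y = -1: RHS = -6 is not a perfect cube.
  y = 2: RHS = 21 is not a perfect cube.
  y = -2: RHS = -27 = (-3)³ ⇒ x = -3 works.
  y = 3: RHS = 78 is not a perfect cube.
  y = -3: RHS = -84 is not a perfect cube.
Continuing the search up to |y| = 50 finds no further solutions beyond those listed.
Collected solutions: (0, 1), (-3, -2).

Solutions (with |y| ≤ 50): (0, 1), (-3, -2).


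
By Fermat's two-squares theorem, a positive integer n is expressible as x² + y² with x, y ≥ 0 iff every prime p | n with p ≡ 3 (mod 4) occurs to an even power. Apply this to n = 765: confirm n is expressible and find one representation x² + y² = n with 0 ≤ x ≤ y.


Step 1: Factor n = 765 = 3^2 · 5 · 17.
Step 2: Check the mod-4 condition on each prime factor: 3 ≡ 3 (mod 4), exponent 2 (must be even); 5 ≡ 1 (mod 4), exponent 1; 17 ≡ 1 (mod 4), exponent 1.
All primes ≡ 3 (mod 4) appear to even exponent (or don't appear), so by the two-squares theorem n IS expressible as a sum of two squares.
Step 3: Build a representation. Group n = k² · m with k = 3 and m = 5 · 17 = 85 (a product of primes ≡ 1 (mod 4)); a representation of m scales to one of n via (k·x)² + (k·y)² = k²(x² + y²). Each prime p ≡ 1 (mod 4) is itself a sum of two squares; find a² by testing p − a² for a perfect square:
  5: 5 − 1² = 4 = 2² ⇒ 5 = 1² + 2².
  17: 17 − 1² = 16 = 4² ⇒ 17 = 1² + 4².
  Combine using the Brahmagupta–Fibonacci identity (a² + b²)(c² + d²) = (ac − bd)² + (ad + bc)² = (ac + bd)² + (ad − bc)²:
  5 · 17 = 85: from (1² + 2²)(1² + 4²), take (1·1 − 2·4, 1·4 + 2·1) = (1 − 8, 4 + 2) = (-7, 6); dropping signs (only squares matter) gives (7, 6); check 7² + 6² = 49 + 36 = 85 ✓.
  Scale by k = 3: (3·7, 3·6) = (21, 18).
Step 4: Order so x ≤ y and verify: 18² + 21² = 324 + 441 = 765 = n. ✓

n = 765 = 18² + 21² (one valid representation with x ≤ y).


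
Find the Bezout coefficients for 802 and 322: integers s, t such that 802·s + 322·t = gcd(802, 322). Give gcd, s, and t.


Euclidean algorithm on (802, 322) — divide until remainder is 0:
  802 = 2 · 322 + 158
  322 = 2 · 158 + 6
  158 = 26 · 6 + 2
  6 = 3 · 2 + 0
gcd(802, 322) = 2.
Track Bezout coefficients alongside the remainders: start with r₀ = 802 = a·1 + b·0 (s = 1, t = 0) and r₁ = 322 = a·0 + b·1 (s = 0, t = 1); each new remainder r_{k+1} = r_{k-1} − q_k·r_k inherits s_{k+1} = s_{k-1} − q_k·s_k, t_{k+1} = t_{k-1} − q_k·t_k, so r_k = a·s_k + b·t_k at every step:
  q = 2: r = 158, s = 1 − 2·0 = 1, t = 0 − 2·1 = -2  (check: 802·1 + 322·(-2) = 158)
  q = 2: r = 6, s = 0 − 2·1 = -2, t = 1 − 2·(-2) = 5  (check: 802·(-2) + 322·5 = 6)
  q = 26: r = 2, s = 1 − 26·(-2) = 53, t = -2 − 26·5 = -132  (check: 802·53 + 322·(-132) = 2)
The row with r = 2 (the gcd) gives the Bezout coefficients s = 53, t = -132.
Result: 802 · (53) + 322 · (-132) = 2.

gcd(802, 322) = 2; s = 53, t = -132 (check: 802·53 + 322·(-132) = 2).


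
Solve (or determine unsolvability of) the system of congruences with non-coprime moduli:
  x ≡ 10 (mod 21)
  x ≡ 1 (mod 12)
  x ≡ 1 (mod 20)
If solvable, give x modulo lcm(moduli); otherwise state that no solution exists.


Moduli 21, 12, 20 are not pairwise coprime, so CRT works modulo lcm(m_i) when all pairwise compatibility conditions hold.
Pairwise compatibility: gcd(m_i, m_j) must divide a_i - a_j for every pair.
Merge one congruence at a time:
  Start: x ≡ 10 (mod 21).
  Combine with x ≡ 1 (mod 12): gcd(21, 12) = 3; 1 - 10 = -9, which IS divisible by 3, so compatible.
    Write x = 10 + 21·t and substitute into x ≡ 1 (mod 12): 21·t ≡ 1 − 10 = -9 (mod 12).
    Divide the congruence (and modulus) by g = 3: 7·t ≡ -3 (mod 4).
    Reduce coefficients mod 4: 3·t ≡ 1 (mod 4).
    The inverse of 3 mod 4 is 3 (since 3·3 = 9 = 2·4 + 1), so t ≡ 3·1 = 3 ≡ 3 (mod 4).
    Then x = 10 + 21·3 = 73, valid modulo lcm(21, 12) = 84: x ≡ 73 (mod 84).
  Combine with x ≡ 1 (mod 20): gcd(84, 20) = 4; 1 - 73 = -72, which IS divisible by 4, so compatible.
    Write x = 73 + 84·t and substitute into x ≡ 1 (mod 20): 84·t ≡ 1 − 73 = -72 (mod 20).
    Divide the congruence (and modulus) by g = 4: 21·t ≡ -18 (mod 5).
    Reduce coefficients mod 5: 1·t ≡ 2 (mod 5).
    So t ≡ 2 (mod 5).
    Then x = 73 + 84·2 = 241, valid modulo lcm(84, 20) = 420: x ≡ 241 (mod 420).
Verify: 241 mod 21 = 10, 241 mod 12 = 1, 241 mod 20 = 1.

x ≡ 241 (mod 420).


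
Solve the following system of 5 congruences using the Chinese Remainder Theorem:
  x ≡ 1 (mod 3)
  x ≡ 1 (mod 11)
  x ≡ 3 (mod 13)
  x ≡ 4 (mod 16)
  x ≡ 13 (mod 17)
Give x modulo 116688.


Product of moduli M = 3 · 11 · 13 · 16 · 17 = 116688.
Merge one congruence at a time:
  Start: x ≡ 1 (mod 3).
  Combine with x ≡ 1 (mod 11); new modulus lcm = 33.
    Write x = 1 + 3·t and substitute into x ≡ 1 (mod 11): 3·t ≡ 1 − 1 = 0 (mod 11).
    The inverse of 3 mod 11 is 4 (since 3·4 = 12 = 1·11 + 1), so t ≡ 4·0 = 0 ≡ 0 (mod 11).
    Then x = 1 + 3·0 = 1, valid modulo lcm(3, 11) = 33: x ≡ 1 (mod 33).
  Combine with x ≡ 3 (mod 13); new modulus lcm = 429.
    Write x = 1 + 33·t and substitute into x ≡ 3 (mod 13): 33·t ≡ 3 − 1 = 2 (mod 13).
    Reduce coefficients mod 13: 7·t ≡ 2 (mod 13).
    The inverse of 7 mod 13 is 2 (since 7·2 = 14 = 1·13 + 1), so t ≡ 2·2 = 4 ≡ 4 (mod 13).
    Then x = 1 + 33·4 = 133, valid modulo lcm(33, 13) = 429: x ≡ 133 (mod 429).
  Combine with x ≡ 4 (mod 16); new modulus lcm = 6864.
    Write x = 133 + 429·t and substitute into x ≡ 4 (mod 16): 429·t ≡ 4 − 133 = -129 (mod 16).
    Reduce coefficients mod 16: 13·t ≡ 15 (mod 16).
    The inverse of 13 mod 16 is 5 (since 13·5 = 65 = 4·16 + 1), so t ≡ 5·15 = 75 ≡ 11 (mod 16).
    Then x = 133 + 429·11 = 4852, valid modulo lcm(429, 16) = 6864: x ≡ 4852 (mod 6864).
  Combine with x ≡ 13 (mod 17); new modulus lcm = 116688.
    Write x = 4852 + 6864·t and substitute into x ≡ 13 (mod 17): 6864·t ≡ 13 − 4852 = -4839 (mod 17).
    Reduce coefficients mod 17: 13·t ≡ 6 (mod 17).
    The inverse of 13 mod 17 is 4 (since 13·4 = 52 = 3·17 + 1), so t ≡ 4·6 = 24 ≡ 7 (mod 17).
    Then x = 4852 + 6864·7 = 52900, valid modulo lcm(6864, 17) = 116688: x ≡ 52900 (mod 116688).
Verify against each original: 52900 mod 3 = 1, 52900 mod 11 = 1, 52900 mod 13 = 3, 52900 mod 16 = 4, 52900 mod 17 = 13.

x ≡ 52900 (mod 116688).


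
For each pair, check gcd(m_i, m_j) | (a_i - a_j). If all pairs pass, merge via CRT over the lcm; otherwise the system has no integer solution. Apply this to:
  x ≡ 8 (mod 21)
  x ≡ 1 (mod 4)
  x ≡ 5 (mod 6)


Moduli 21, 4, 6 are not pairwise coprime, so CRT works modulo lcm(m_i) when all pairwise compatibility conditions hold.
Pairwise compatibility: gcd(m_i, m_j) must divide a_i - a_j for every pair.
Merge one congruence at a time:
  Start: x ≡ 8 (mod 21).
  Combine with x ≡ 1 (mod 4): gcd(21, 4) = 1; 1 - 8 = -7, which IS divisible by 1, so compatible.
    Write x = 8 + 21·t and substitute into x ≡ 1 (mod 4): 21·t ≡ 1 − 8 = -7 (mod 4).
    Reduce coefficients mod 4: 1·t ≡ 1 (mod 4).
    So t ≡ 1 (mod 4).
    Then x = 8 + 21·1 = 29, valid modulo lcm(21, 4) = 84: x ≡ 29 (mod 84).
  Combine with x ≡ 5 (mod 6): gcd(84, 6) = 6; 5 - 29 = -24, which IS divisible by 6, so compatible.
    Write x = 29 + 84·t and substitute into x ≡ 5 (mod 6): 84·t ≡ 5 − 29 = -24 (mod 6).
    Divide the congruence (and modulus) by g = 6: 14·t ≡ -4 (mod 1).
    Modulo 1 every t works; take t = 0.
    Then x = 29 + 84·0 = 29, valid modulo lcm(84, 6) = 84: x ≡ 29 (mod 84).
Verify: 29 mod 21 = 8, 29 mod 4 = 1, 29 mod 6 = 5.

x ≡ 29 (mod 84).


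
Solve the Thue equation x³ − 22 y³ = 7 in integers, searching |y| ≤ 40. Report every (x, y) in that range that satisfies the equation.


The equation is x³ - 22y³ = 7. For fixed y, x³ = 22·y³ + 7, so a solution requires the RHS to be a perfect cube.
Strategy: iterate y from -40 to 40, compute RHS = 22·y³ + 7, and check whether it is a (positive or negative) perfect cube.
Check small values of y:
  y = 0: RHS = 7 is not a perfect cube.
  y = 1: RHS = 29 is not a perfect cube.
  y = -1: RHS = -15 is not a perfect cube.
  y = 2: RHS = 183 is not a perfect cube.
  y = -2: RHS = -169 is not a perfect cube.
  y = 3: RHS = 601 is not a perfect cube.
  y = -3: RHS = -587 is not a perfect cube.
Continuing the search up to |y| = 40 finds no solutions either.
No (x, y) in the scanned range satisfies the equation.

No integer solutions with |y| ≤ 40.


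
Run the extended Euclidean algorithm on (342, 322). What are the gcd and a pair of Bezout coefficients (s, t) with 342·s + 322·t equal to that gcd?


Euclidean algorithm on (342, 322) — divide until remainder is 0:
  342 = 1 · 322 + 20
  322 = 16 · 20 + 2
  20 = 10 · 2 + 0
gcd(342, 322) = 2.
Track Bezout coefficients alongside the remainders: start with r₀ = 342 = a·1 + b·0 (s = 1, t = 0) and r₁ = 322 = a·0 + b·1 (s = 0, t = 1); each new remainder r_{k+1} = r_{k-1} − q_k·r_k inherits s_{k+1} = s_{k-1} − q_k·s_k, t_{k+1} = t_{k-1} − q_k·t_k, so r_k = a·s_k + b·t_k at every step:
  q = 1: r = 20, s = 1 − 1·0 = 1, t = 0 − 1·1 = -1  (check: 342·1 + 322·(-1) = 20)
  q = 16: r = 2, s = 0 − 16·1 = -16, t = 1 − 16·(-1) = 17  (check: 342·(-16) + 322·17 = 2)
The row with r = 2 (the gcd) gives the Bezout coefficients s = -16, t = 17.
Result: 342 · (-16) + 322 · (17) = 2.

gcd(342, 322) = 2; s = -16, t = 17 (check: 342·(-16) + 322·17 = 2).


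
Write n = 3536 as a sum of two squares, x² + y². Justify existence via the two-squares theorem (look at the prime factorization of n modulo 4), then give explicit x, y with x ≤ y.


Step 1: Factor n = 3536 = 2^4 · 13 · 17.
Step 2: Check the mod-4 condition on each prime factor: 2 = 2 (special); 13 ≡ 1 (mod 4), exponent 1; 17 ≡ 1 (mod 4), exponent 1.
All primes ≡ 3 (mod 4) appear to even exponent (or don't appear), so by the two-squares theorem n IS expressible as a sum of two squares.
Step 3: Build a representation. Group n = k² · m with k = 4 and m = 13 · 17 = 221 (a product of primes ≡ 1 (mod 4)); a representation of m scales to one of n via (k·x)² + (k·y)² = k²(x² + y²). Each prime p ≡ 1 (mod 4) is itself a sum of two squares; find a² by testing p − a² for a perfect square:
  13: 13 − 1² = 12, 13 − 2² = 9 = 3² ⇒ 13 = 2² + 3².
  17: 17 − 1² = 16 = 4² ⇒ 17 = 1² + 4².
  Combine using the Brahmagupta–Fibonacci identity (a² + b²)(c² + d²) = (ac − bd)² + (ad + bc)² = (ac + bd)² + (ad − bc)²:
  13 · 17 = 221: from (2² + 3²)(1² + 4²), take (2·1 − 3·4, 2·4 + 3·1) = (2 − 12, 8 + 3) = (-10, 11); dropping signs (only squares matter) gives (10, 11); check 10² + 11² = 100 + 121 = 221 ✓.
  Scale by k = 4: (4·10, 4·11) = (40, 44).
Step 4: Order so x ≤ y and verify: 40² + 44² = 1600 + 1936 = 3536 = n. ✓

n = 3536 = 40² + 44² (one valid representation with x ≤ y).


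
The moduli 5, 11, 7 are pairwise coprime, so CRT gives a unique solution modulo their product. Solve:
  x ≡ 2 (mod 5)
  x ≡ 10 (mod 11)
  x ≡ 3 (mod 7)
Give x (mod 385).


Moduli 5, 11, 7 are pairwise coprime; by CRT there is a unique solution modulo M = 5 · 11 · 7 = 385.
Solve pairwise, accumulating the modulus:
  Start with x ≡ 2 (mod 5).
  Combine with x ≡ 10 (mod 11): since gcd(5, 11) = 1, we get a unique residue mod 55.
    Write x = 2 + 5·t and substitute into x ≡ 10 (mod 11): 5·t ≡ 10 − 2 = 8 (mod 11).
    The inverse of 5 mod 11 is 9 (since 5·9 = 45 = 4·11 + 1), so t ≡ 9·8 = 72 ≡ 6 (mod 11).
    Then x = 2 + 5·6 = 32, valid modulo lcm(5, 11) = 55: x ≡ 32 (mod 55).
  Combine with x ≡ 3 (mod 7): since gcd(55, 7) = 1, we get a unique residue mod 385.
    Write x = 32 + 55·t and substitute into x ≡ 3 (mod 7): 55·t ≡ 3 − 32 = -29 (mod 7).
    Reduce coefficients mod 7: 6·t ≡ 6 (mod 7).
    The inverse of 6 mod 7 is 6 (since 6·6 = 36 = 5·7 + 1), so t ≡ 6·6 = 36 ≡ 1 (mod 7).
    Then x = 32 + 55·1 = 87, valid modulo lcm(55, 7) = 385: x ≡ 87 (mod 385).
Verify: 87 mod 5 = 2 ✓, 87 mod 11 = 10 ✓, 87 mod 7 = 3 ✓.

x ≡ 87 (mod 385).


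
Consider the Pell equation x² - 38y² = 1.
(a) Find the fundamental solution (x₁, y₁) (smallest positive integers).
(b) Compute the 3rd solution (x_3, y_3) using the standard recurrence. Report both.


Step 1: Find the fundamental solution (x₁, y₁) of x² - 38y² = 1.
  Expand √38 as a continued fraction. a₀ = ⌊√38⌋ = 6; iterate m_{k+1} = d_k·a_k − m_k, d_{k+1} = (38 − m_{k+1}²)/d_k, a_{k+1} = ⌊(a₀ + m_{k+1})/d_{k+1}⌋ (starting m₀ = 0, d₀ = 1), with convergents p_k = a_k·p_{k-1} + p_{k-2}, q_k = a_k·q_{k-1} + q_{k-2} (p₋₁ = 1, q₋₁ = 0):
  k = 0: a₀ = 6; p₀/q₀ = 6/1; p₀² − 38·q₀² = 36 − 38 = -2.
  k = 1: m = 6, d = 2, a = ⌊(6 + 6)/2⌋ = 6; p/q = (6·6 + 1)/(6·1 + 0) = 37/6; p² − 38·q² = 1369 − 1368 = 1.
  The first convergent with p² − 38·q² = 1 gives the fundamental solution (x₁, y₁) = (37, 6).
Step 2: Apply the recurrence (x_{n+1}, y_{n+1}) = (x₁x_n + 38y₁y_n, x₁y_n + y₁x_n) repeatedly.
  From (x_1, y_1) = (37, 6): x_2 = 37·37 + 38·6·6 = 2737; y_2 = 37·6 + 6·37 = 444.
  From (x_2, y_2) = (2737, 444): x_3 = 37·2737 + 38·6·444 = 202501; y_3 = 37·444 + 6·2737 = 32850.
Step 3: Verify x_3² - 38·y_3² = 41006655001 - 41006655000 = 1 (should be 1). ✓

(x_1, y_1) = (37, 6); (x_3, y_3) = (202501, 32850).


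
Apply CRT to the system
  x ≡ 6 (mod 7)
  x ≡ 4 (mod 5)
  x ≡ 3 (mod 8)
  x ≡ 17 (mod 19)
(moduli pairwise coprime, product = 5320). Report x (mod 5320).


Product of moduli M = 7 · 5 · 8 · 19 = 5320.
Merge one congruence at a time:
  Start: x ≡ 6 (mod 7).
  Combine with x ≡ 4 (mod 5); new modulus lcm = 35.
    Write x = 6 + 7·t and substitute into x ≡ 4 (mod 5): 7·t ≡ 4 − 6 = -2 (mod 5).
    Reduce coefficients mod 5: 2·t ≡ 3 (mod 5).
    The inverse of 2 mod 5 is 3 (since 2·3 = 6 = 1·5 + 1), so t ≡ 3·3 = 9 ≡ 4 (mod 5).
    Then x = 6 + 7·4 = 34, valid modulo lcm(7, 5) = 35: x ≡ 34 (mod 35).
  Combine with x ≡ 3 (mod 8); new modulus lcm = 280.
    Write x = 34 + 35·t and substitute into x ≡ 3 (mod 8): 35·t ≡ 3 − 34 = -31 (mod 8).
    Reduce coefficients mod 8: 3·t ≡ 1 (mod 8).
    The inverse of 3 mod 8 is 3 (since 3·3 = 9 = 1·8 + 1), so t ≡ 3·1 = 3 ≡ 3 (mod 8).
    Then x = 34 + 35·3 = 139, valid modulo lcm(35, 8) = 280: x ≡ 139 (mod 280).
  Combine with x ≡ 17 (mod 19); new modulus lcm = 5320.
    Write x = 139 + 280·t and substitute into x ≡ 17 (mod 19): 280·t ≡ 17 − 139 = -122 (mod 19).
    Reduce coefficients mod 19: 14·t ≡ 11 (mod 19).
    The inverse of 14 mod 19 is 15 (since 14·15 = 210 = 11·19 + 1), so t ≡ 15·11 = 165 ≡ 13 (mod 19).
    Then x = 139 + 280·13 = 3779, valid modulo lcm(280, 19) = 5320: x ≡ 3779 (mod 5320).
Verify against each original: 3779 mod 7 = 6, 3779 mod 5 = 4, 3779 mod 8 = 3, 3779 mod 19 = 17.

x ≡ 3779 (mod 5320).


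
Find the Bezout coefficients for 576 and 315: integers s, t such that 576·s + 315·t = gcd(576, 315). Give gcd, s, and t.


Euclidean algorithm on (576, 315) — divide until remainder is 0:
  576 = 1 · 315 + 261
  315 = 1 · 261 + 54
  261 = 4 · 54 + 45
  54 = 1 · 45 + 9
  45 = 5 · 9 + 0
gcd(576, 315) = 9.
Track Bezout coefficients alongside the remainders: start with r₀ = 576 = a·1 + b·0 (s = 1, t = 0) and r₁ = 315 = a·0 + b·1 (s = 0, t = 1); each new remainder r_{k+1} = r_{k-1} − q_k·r_k inherits s_{k+1} = s_{k-1} − q_k·s_k, t_{k+1} = t_{k-1} − q_k·t_k, so r_k = a·s_k + b·t_k at every step:
  q = 1: r = 261, s = 1 − 1·0 = 1, t = 0 − 1·1 = -1  (check: 576·1 + 315·(-1) = 261)
  q = 1: r = 54, s = 0 − 1·1 = -1, t = 1 − 1·(-1) = 2  (check: 576·(-1) + 315·2 = 54)
  q = 4: r = 45, s = 1 − 4·(-1) = 5, t = -1 − 4·2 = -9  (check: 576·5 + 315·(-9) = 45)
  q = 1: r = 9, s = -1 − 1·5 = -6, t = 2 − 1·(-9) = 11  (check: 576·(-6) + 315·11 = 9)
The row with r = 9 (the gcd) gives the Bezout coefficients s = -6, t = 11.
Result: 576 · (-6) + 315 · (11) = 9.

gcd(576, 315) = 9; s = -6, t = 11 (check: 576·(-6) + 315·11 = 9).


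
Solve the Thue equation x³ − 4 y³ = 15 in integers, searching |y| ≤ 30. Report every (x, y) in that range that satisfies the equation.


The equation is x³ - 4y³ = 15. For fixed y, x³ = 4·y³ + 15, so a solution requires the RHS to be a perfect cube.
Strategy: iterate y from -30 to 30, compute RHS = 4·y³ + 15, and check whether it is a (positive or negative) perfect cube.
Check small values of y:
  y = 0: RHS = 15 is not a perfect cube.
  y = 1: RHS = 19 is not a perfect cube.
  y = -1: RHS = 11 is not a perfect cube.
  y = 2: RHS = 47 is not a perfect cube.
  y = -2: RHS = -17 is not a perfect cube.
  y = 3: RHS = 123 is not a perfect cube.
  y = -3: RHS = -93 is not a perfect cube.
Continuing the search up to |y| = 30 finds no solutions either.
No (x, y) in the scanned range satisfies the equation.

No integer solutions with |y| ≤ 30.


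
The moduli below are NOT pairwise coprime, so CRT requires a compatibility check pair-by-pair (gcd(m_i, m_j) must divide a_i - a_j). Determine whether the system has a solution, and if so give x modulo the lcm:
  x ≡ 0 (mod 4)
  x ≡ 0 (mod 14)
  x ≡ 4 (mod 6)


Moduli 4, 14, 6 are not pairwise coprime, so CRT works modulo lcm(m_i) when all pairwise compatibility conditions hold.
Pairwise compatibility: gcd(m_i, m_j) must divide a_i - a_j for every pair.
Merge one congruence at a time:
  Start: x ≡ 0 (mod 4).
  Combine with x ≡ 0 (mod 14): gcd(4, 14) = 2; 0 - 0 = 0, which IS divisible by 2, so compatible.
    Write x = 0 + 4·t and substitute into x ≡ 0 (mod 14): 4·t ≡ 0 − 0 = 0 (mod 14).
    Divide the congruence (and modulus) by g = 2: 2·t ≡ 0 (mod 7).
    The inverse of 2 mod 7 is 4 (since 2·4 = 8 = 1·7 + 1), so t ≡ 4·0 = 0 ≡ 0 (mod 7).
    Then x = 0 + 4·0 = 0, valid modulo lcm(4, 14) = 28: x ≡ 0 (mod 28).
  Combine with x ≡ 4 (mod 6): gcd(28, 6) = 2; 4 - 0 = 4, which IS divisible by 2, so compatible.
    Write x = 0 + 28·t and substitute into x ≡ 4 (mod 6): 28·t ≡ 4 − 0 = 4 (mod 6).
    Divide the congruence (and modulus) by g = 2: 14·t ≡ 2 (mod 3).
    Reduce coefficients mod 3: 2·t ≡ 2 (mod 3).
    The inverse of 2 mod 3 is 2 (since 2·2 = 4 = 1·3 + 1), so t ≡ 2·2 = 4 ≡ 1 (mod 3).
    Then x = 0 + 28·1 = 28, valid modulo lcm(28, 6) = 84: x ≡ 28 (mod 84).
Verify: 28 mod 4 = 0, 28 mod 14 = 0, 28 mod 6 = 4.

x ≡ 28 (mod 84).


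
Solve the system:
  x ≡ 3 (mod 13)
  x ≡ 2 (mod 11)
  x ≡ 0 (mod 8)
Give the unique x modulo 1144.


Moduli 13, 11, 8 are pairwise coprime; by CRT there is a unique solution modulo M = 13 · 11 · 8 = 1144.
Solve pairwise, accumulating the modulus:
  Start with x ≡ 3 (mod 13).
  Combine with x ≡ 2 (mod 11): since gcd(13, 11) = 1, we get a unique residue mod 143.
    Write x = 3 + 13·t and substitute into x ≡ 2 (mod 11): 13·t ≡ 2 − 3 = -1 (mod 11).
    Reduce coefficients mod 11: 2·t ≡ 10 (mod 11).
    The inverse of 2 mod 11 is 6 (since 2·6 = 12 = 1·11 + 1), so t ≡ 6·10 = 60 ≡ 5 (mod 11).
    Then x = 3 + 13·5 = 68, valid modulo lcm(13, 11) = 143: x ≡ 68 (mod 143).
  Combine with x ≡ 0 (mod 8): since gcd(143, 8) = 1, we get a unique residue mod 1144.
    Write x = 68 + 143·t and substitute into x ≡ 0 (mod 8): 143·t ≡ 0 − 68 = -68 (mod 8).
    Reduce coefficients mod 8: 7·t ≡ 4 (mod 8).
    The inverse of 7 mod 8 is 7 (since 7·7 = 49 = 6·8 + 1), so t ≡ 7·4 = 28 ≡ 4 (mod 8).
    Then x = 68 + 143·4 = 640, valid modulo lcm(143, 8) = 1144: x ≡ 640 (mod 1144).
Verify: 640 mod 13 = 3 ✓, 640 mod 11 = 2 ✓, 640 mod 8 = 0 ✓.

x ≡ 640 (mod 1144).


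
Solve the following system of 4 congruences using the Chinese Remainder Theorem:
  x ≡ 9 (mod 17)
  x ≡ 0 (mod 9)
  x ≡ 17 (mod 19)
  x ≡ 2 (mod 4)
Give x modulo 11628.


Product of moduli M = 17 · 9 · 19 · 4 = 11628.
Merge one congruence at a time:
  Start: x ≡ 9 (mod 17).
  Combine with x ≡ 0 (mod 9); new modulus lcm = 153.
    Write x = 9 + 17·t and substitute into x ≡ 0 (mod 9): 17·t ≡ 0 − 9 = -9 (mod 9).
    Reduce coefficients mod 9: 8·t ≡ 0 (mod 9).
    The inverse of 8 mod 9 is 8 (since 8·8 = 64 = 7·9 + 1), so t ≡ 8·0 = 0 ≡ 0 (mod 9).
    Then x = 9 + 17·0 = 9, valid modulo lcm(17, 9) = 153: x ≡ 9 (mod 153).
  Combine with x ≡ 17 (mod 19); new modulus lcm = 2907.
    Write x = 9 + 153·t and substitute into x ≡ 17 (mod 19): 153·t ≡ 17 − 9 = 8 (mod 19).
    Reduce coefficients mod 19: 1·t ≡ 8 (mod 19).
    So t ≡ 8 (mod 19).
    Then x = 9 + 153·8 = 1233, valid modulo lcm(153, 19) = 2907: x ≡ 1233 (mod 2907).
  Combine with x ≡ 2 (mod 4); new modulus lcm = 11628.
    Write x = 1233 + 2907·t and substitute into x ≡ 2 (mod 4): 2907·t ≡ 2 − 1233 = -1231 (mod 4).
    Reduce coefficients mod 4: 3·t ≡ 1 (mod 4).
    The inverse of 3 mod 4 is 3 (since 3·3 = 9 = 2·4 + 1), so t ≡ 3·1 = 3 ≡ 3 (mod 4).
    Then x = 1233 + 2907·3 = 9954, valid modulo lcm(2907, 4) = 11628: x ≡ 9954 (mod 11628).
Verify against each original: 9954 mod 17 = 9, 9954 mod 9 = 0, 9954 mod 19 = 17, 9954 mod 4 = 2.

x ≡ 9954 (mod 11628).
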